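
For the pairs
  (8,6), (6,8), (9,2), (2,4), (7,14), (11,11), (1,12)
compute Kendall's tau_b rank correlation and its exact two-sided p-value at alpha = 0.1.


Step 1: Enumerate the 21 unordered pairs (i,j) with i<j and classify each by sign(x_j-x_i) * sign(y_j-y_i).
  (1,2):dx=-2,dy=+2->D; (1,3):dx=+1,dy=-4->D; (1,4):dx=-6,dy=-2->C; (1,5):dx=-1,dy=+8->D
  (1,6):dx=+3,dy=+5->C; (1,7):dx=-7,dy=+6->D; (2,3):dx=+3,dy=-6->D; (2,4):dx=-4,dy=-4->C
  (2,5):dx=+1,dy=+6->C; (2,6):dx=+5,dy=+3->C; (2,7):dx=-5,dy=+4->D; (3,4):dx=-7,dy=+2->D
  (3,5):dx=-2,dy=+12->D; (3,6):dx=+2,dy=+9->C; (3,7):dx=-8,dy=+10->D; (4,5):dx=+5,dy=+10->C
  (4,6):dx=+9,dy=+7->C; (4,7):dx=-1,dy=+8->D; (5,6):dx=+4,dy=-3->D; (5,7):dx=-6,dy=-2->C
  (6,7):dx=-10,dy=+1->D
Step 2: C = 9, D = 12, total pairs = 21.
Step 3: tau = (C - D)/(n(n-1)/2) = (9 - 12)/21 = -0.142857.
Step 4: Exact two-sided p-value (enumerate n! = 5040 permutations of y under H0): p = 0.772619.
Step 5: alpha = 0.1. fail to reject H0.

tau_b = -0.1429 (C=9, D=12), p = 0.772619, fail to reject H0.


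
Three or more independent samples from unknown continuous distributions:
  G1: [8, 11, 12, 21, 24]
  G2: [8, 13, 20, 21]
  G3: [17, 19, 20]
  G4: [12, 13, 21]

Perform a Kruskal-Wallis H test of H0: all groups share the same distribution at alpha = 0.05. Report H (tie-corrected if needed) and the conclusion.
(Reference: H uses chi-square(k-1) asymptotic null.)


Step 1: Combine all N = 15 observations and assign midranks.
sorted (value, group, rank): (8,G1,1.5), (8,G2,1.5), (11,G1,3), (12,G1,4.5), (12,G4,4.5), (13,G2,6.5), (13,G4,6.5), (17,G3,8), (19,G3,9), (20,G2,10.5), (20,G3,10.5), (21,G1,13), (21,G2,13), (21,G4,13), (24,G1,15)
Step 2: Sum ranks within each group.
R_1 = 37 (n_1 = 5)
R_2 = 31.5 (n_2 = 4)
R_3 = 27.5 (n_3 = 3)
R_4 = 24 (n_4 = 3)
Step 3: H = 12/(N(N+1)) * sum(R_i^2/n_i) - 3(N+1)
     = 12/(15*16) * (37^2/5 + 31.5^2/4 + 27.5^2/3 + 24^2/3) - 3*16
     = 0.050000 * 965.946 - 48
     = 0.297292.
Step 4: Ties present; correction factor C = 1 - 48/(15^3 - 15) = 0.985714. Corrected H = 0.297292 / 0.985714 = 0.301600.
Step 5: Under H0, H ~ chi^2(3); p-value = 0.959727.
Step 6: alpha = 0.05. fail to reject H0.

H = 0.3016, df = 3, p = 0.959727, fail to reject H0.


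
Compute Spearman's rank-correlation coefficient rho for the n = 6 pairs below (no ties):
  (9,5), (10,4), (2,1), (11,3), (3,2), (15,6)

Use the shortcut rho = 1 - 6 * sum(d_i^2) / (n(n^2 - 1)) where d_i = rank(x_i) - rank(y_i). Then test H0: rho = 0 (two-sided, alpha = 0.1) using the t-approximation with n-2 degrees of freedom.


Step 1: Rank x and y separately (midranks; no ties here).
rank(x): 9->3, 10->4, 2->1, 11->5, 3->2, 15->6
rank(y): 5->5, 4->4, 1->1, 3->3, 2->2, 6->6
Step 2: d_i = R_x(i) - R_y(i); compute d_i^2.
  (3-5)^2=4, (4-4)^2=0, (1-1)^2=0, (5-3)^2=4, (2-2)^2=0, (6-6)^2=0
sum(d^2) = 8.
Step 3: rho = 1 - 6*8 / (6*(6^2 - 1)) = 1 - 48/210 = 0.771429.
Step 4: Under H0, t = rho * sqrt((n-2)/(1-rho^2)) = 2.4247 ~ t(4).
Step 5: Two-sided p-value from the t-distribution with 4 df = 0.072397.
Step 6: alpha = 0.1. reject H0.

rho = 0.7714, p = 0.072397, reject H0 at alpha = 0.1.


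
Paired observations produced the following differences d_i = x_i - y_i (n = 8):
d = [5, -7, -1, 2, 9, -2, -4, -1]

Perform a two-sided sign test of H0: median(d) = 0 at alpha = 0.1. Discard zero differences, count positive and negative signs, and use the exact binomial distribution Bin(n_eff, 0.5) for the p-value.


Step 1: Discard zero differences. Original n = 8; n_eff = number of nonzero differences = 8.
Nonzero differences (with sign): +5, -7, -1, +2, +9, -2, -4, -1
Step 2: Count signs: positive = 3, negative = 5.
Step 3: Under H0: P(positive) = 0.5, so the number of positives S ~ Bin(8, 0.5).
Step 4: Two-sided exact p-value = sum of Bin(8,0.5) probabilities at or below the observed probability = 0.726562.
Step 5: alpha = 0.1. fail to reject H0.

n_eff = 8, pos = 3, neg = 5, p = 0.726562, fail to reject H0.


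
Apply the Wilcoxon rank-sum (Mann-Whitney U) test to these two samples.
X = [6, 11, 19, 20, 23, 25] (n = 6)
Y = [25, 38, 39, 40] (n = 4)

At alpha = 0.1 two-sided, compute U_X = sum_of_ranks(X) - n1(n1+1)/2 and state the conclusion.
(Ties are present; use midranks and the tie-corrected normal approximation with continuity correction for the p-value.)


Step 1: Combine and sort all 10 observations; assign midranks.
sorted (value, group): (6,X), (11,X), (19,X), (20,X), (23,X), (25,X), (25,Y), (38,Y), (39,Y), (40,Y)
ranks: 6->1, 11->2, 19->3, 20->4, 23->5, 25->6.5, 25->6.5, 38->8, 39->9, 40->10
Step 2: Rank sum for X: R1 = 1 + 2 + 3 + 4 + 5 + 6.5 = 21.5.
Step 3: U_X = R1 - n1(n1+1)/2 = 21.5 - 6*7/2 = 21.5 - 21 = 0.5.
       U_Y = n1*n2 - U_X = 24 - 0.5 = 23.5.
Step 4: Ties are present, so use the tie-corrected normal approximation (with continuity correction) for the p-value.
Step 5: p-value = 0.018655; compare to alpha = 0.1. reject H0.

U_X = 0.5, p = 0.018655, reject H0 at alpha = 0.1.


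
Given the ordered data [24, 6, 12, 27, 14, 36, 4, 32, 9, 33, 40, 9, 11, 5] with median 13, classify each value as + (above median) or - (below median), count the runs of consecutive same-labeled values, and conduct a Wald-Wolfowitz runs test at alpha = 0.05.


Step 1: Compute median = 13; label A = above, B = below.
Labels in order: ABBAAABABAABBB  (n_A = 7, n_B = 7)
Step 2: Count runs R = 8.
Step 3: Under H0 (random ordering), E[R] = 2*n_A*n_B/(n_A+n_B) + 1 = 2*7*7/14 + 1 = 8.0000.
        Var[R] = 2*n_A*n_B*(2*n_A*n_B - n_A - n_B) / ((n_A+n_B)^2 * (n_A+n_B-1)) = 8232/2548 = 3.2308.
        SD[R] = 1.7974.
Step 4: R = E[R], so z = 0 with no continuity correction.
Step 5: Two-sided p-value via normal approximation = 2*(1 - Phi(|z|)) = 1.000000.
Step 6: alpha = 0.05. fail to reject H0.

R = 8, z = 0.0000, p = 1.000000, fail to reject H0.


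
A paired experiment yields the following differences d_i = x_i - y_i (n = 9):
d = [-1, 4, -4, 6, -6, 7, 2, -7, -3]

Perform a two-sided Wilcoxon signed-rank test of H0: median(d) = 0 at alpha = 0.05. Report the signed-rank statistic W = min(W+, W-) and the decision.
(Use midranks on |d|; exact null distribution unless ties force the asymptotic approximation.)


Step 1: Drop any zero differences (none here) and take |d_i|.
|d| = [1, 4, 4, 6, 6, 7, 2, 7, 3]
Step 2: Midrank |d_i| (ties get averaged ranks).
ranks: |1|->1, |4|->4.5, |4|->4.5, |6|->6.5, |6|->6.5, |7|->8.5, |2|->2, |7|->8.5, |3|->3
Step 3: Attach original signs; sum ranks with positive sign and with negative sign.
W+ = 4.5 + 6.5 + 8.5 + 2 = 21.5
W- = 1 + 4.5 + 6.5 + 8.5 + 3 = 23.5
(Check: W+ + W- = 45 should equal n(n+1)/2 = 45.)
Step 4: Test statistic W = min(W+, W-) = 21.5.
Step 5: Ties in |d|, so use the tie-corrected normal approximation.
        E[W] = n(n+1)/4 = 9*10/4 = 22.5.
        Tie groups: |d|=4 (t=2), |d|=6 (t=2), |d|=7 (t=2); sum(t^3 - t) = 18.
        Var[W] = n(n+1)(2n+1)/24 - sum(t^3-t)/48 = 1710/24 - 18/48 = 70.875.
        z = (W - E[W]) / sqrt(Var[W]) = (21.5 - 22.5) / 8.4187 = -0.1188.
        Two-sided p = 2*Phi(z) = 0.905447.
Step 6: alpha = 0.05. fail to reject H0.

W+ = 21.5, W- = 23.5, W = min = 21.5, p = 0.905447, fail to reject H0.


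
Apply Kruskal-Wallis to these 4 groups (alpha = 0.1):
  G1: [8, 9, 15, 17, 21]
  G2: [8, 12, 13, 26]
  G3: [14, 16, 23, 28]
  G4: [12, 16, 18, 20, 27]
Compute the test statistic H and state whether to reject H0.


Step 1: Combine all N = 18 observations and assign midranks.
sorted (value, group, rank): (8,G1,1.5), (8,G2,1.5), (9,G1,3), (12,G2,4.5), (12,G4,4.5), (13,G2,6), (14,G3,7), (15,G1,8), (16,G3,9.5), (16,G4,9.5), (17,G1,11), (18,G4,12), (20,G4,13), (21,G1,14), (23,G3,15), (26,G2,16), (27,G4,17), (28,G3,18)
Step 2: Sum ranks within each group.
R_1 = 37.5 (n_1 = 5)
R_2 = 28 (n_2 = 4)
R_3 = 49.5 (n_3 = 4)
R_4 = 56 (n_4 = 5)
Step 3: H = 12/(N(N+1)) * sum(R_i^2/n_i) - 3(N+1)
     = 12/(18*19) * (37.5^2/5 + 28^2/4 + 49.5^2/4 + 56^2/5) - 3*19
     = 0.035088 * 1717.01 - 57
     = 3.246053.
Step 4: Ties present; correction factor C = 1 - 18/(18^3 - 18) = 0.996904. Corrected H = 3.246053 / 0.996904 = 3.256134.
Step 5: Under H0, H ~ chi^2(3); p-value = 0.353795.
Step 6: alpha = 0.1. fail to reject H0.

H = 3.2561, df = 3, p = 0.353795, fail to reject H0.


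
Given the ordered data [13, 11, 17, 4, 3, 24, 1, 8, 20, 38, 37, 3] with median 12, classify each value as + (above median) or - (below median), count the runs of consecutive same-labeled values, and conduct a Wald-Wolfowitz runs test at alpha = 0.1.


Step 1: Compute median = 12; label A = above, B = below.
Labels in order: ABABBABBAAAB  (n_A = 6, n_B = 6)
Step 2: Count runs R = 8.
Step 3: Under H0 (random ordering), E[R] = 2*n_A*n_B/(n_A+n_B) + 1 = 2*6*6/12 + 1 = 7.0000.
        Var[R] = 2*n_A*n_B*(2*n_A*n_B - n_A - n_B) / ((n_A+n_B)^2 * (n_A+n_B-1)) = 4320/1584 = 2.7273.
        SD[R] = 1.6514.
Step 4: Continuity-corrected z = (R - 0.5 - E[R]) / SD[R] = (8 - 0.5 - 7.0000) / 1.6514 = 0.3028.
Step 5: Two-sided p-value via normal approximation = 2*(1 - Phi(|z|)) = 0.762069.
Step 6: alpha = 0.1. fail to reject H0.

R = 8, z = 0.3028, p = 0.762069, fail to reject H0.


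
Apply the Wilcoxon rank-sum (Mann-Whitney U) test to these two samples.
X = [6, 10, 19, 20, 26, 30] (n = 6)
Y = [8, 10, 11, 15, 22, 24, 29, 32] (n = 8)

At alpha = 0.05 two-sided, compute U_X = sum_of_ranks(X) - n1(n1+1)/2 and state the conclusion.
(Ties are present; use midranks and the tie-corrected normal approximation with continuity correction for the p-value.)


Step 1: Combine and sort all 14 observations; assign midranks.
sorted (value, group): (6,X), (8,Y), (10,X), (10,Y), (11,Y), (15,Y), (19,X), (20,X), (22,Y), (24,Y), (26,X), (29,Y), (30,X), (32,Y)
ranks: 6->1, 8->2, 10->3.5, 10->3.5, 11->5, 15->6, 19->7, 20->8, 22->9, 24->10, 26->11, 29->12, 30->13, 32->14
Step 2: Rank sum for X: R1 = 1 + 3.5 + 7 + 8 + 11 + 13 = 43.5.
Step 3: U_X = R1 - n1(n1+1)/2 = 43.5 - 6*7/2 = 43.5 - 21 = 22.5.
       U_Y = n1*n2 - U_X = 48 - 22.5 = 25.5.
Step 4: Ties are present, so use the tie-corrected normal approximation (with continuity correction) for the p-value.
Step 5: p-value = 0.897167; compare to alpha = 0.05. fail to reject H0.

U_X = 22.5, p = 0.897167, fail to reject H0 at alpha = 0.05.


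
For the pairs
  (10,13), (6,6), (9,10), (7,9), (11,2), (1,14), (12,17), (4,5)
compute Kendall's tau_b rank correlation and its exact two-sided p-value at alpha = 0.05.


Step 1: Enumerate the 28 unordered pairs (i,j) with i<j and classify each by sign(x_j-x_i) * sign(y_j-y_i).
  (1,2):dx=-4,dy=-7->C; (1,3):dx=-1,dy=-3->C; (1,4):dx=-3,dy=-4->C; (1,5):dx=+1,dy=-11->D
  (1,6):dx=-9,dy=+1->D; (1,7):dx=+2,dy=+4->C; (1,8):dx=-6,dy=-8->C; (2,3):dx=+3,dy=+4->C
  (2,4):dx=+1,dy=+3->C; (2,5):dx=+5,dy=-4->D; (2,6):dx=-5,dy=+8->D; (2,7):dx=+6,dy=+11->C
  (2,8):dx=-2,dy=-1->C; (3,4):dx=-2,dy=-1->C; (3,5):dx=+2,dy=-8->D; (3,6):dx=-8,dy=+4->D
  (3,7):dx=+3,dy=+7->C; (3,8):dx=-5,dy=-5->C; (4,5):dx=+4,dy=-7->D; (4,6):dx=-6,dy=+5->D
  (4,7):dx=+5,dy=+8->C; (4,8):dx=-3,dy=-4->C; (5,6):dx=-10,dy=+12->D; (5,7):dx=+1,dy=+15->C
  (5,8):dx=-7,dy=+3->D; (6,7):dx=+11,dy=+3->C; (6,8):dx=+3,dy=-9->D; (7,8):dx=-8,dy=-12->C
Step 2: C = 17, D = 11, total pairs = 28.
Step 3: tau = (C - D)/(n(n-1)/2) = (17 - 11)/28 = 0.214286.
Step 4: Exact two-sided p-value (enumerate n! = 40320 permutations of y under H0): p = 0.548413.
Step 5: alpha = 0.05. fail to reject H0.

tau_b = 0.2143 (C=17, D=11), p = 0.548413, fail to reject H0.


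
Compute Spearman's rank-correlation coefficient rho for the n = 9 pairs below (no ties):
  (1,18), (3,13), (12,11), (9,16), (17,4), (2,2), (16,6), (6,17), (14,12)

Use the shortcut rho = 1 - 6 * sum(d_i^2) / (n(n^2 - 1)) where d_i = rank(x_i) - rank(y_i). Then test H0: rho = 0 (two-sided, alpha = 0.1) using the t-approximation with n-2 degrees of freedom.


Step 1: Rank x and y separately (midranks; no ties here).
rank(x): 1->1, 3->3, 12->6, 9->5, 17->9, 2->2, 16->8, 6->4, 14->7
rank(y): 18->9, 13->6, 11->4, 16->7, 4->2, 2->1, 6->3, 17->8, 12->5
Step 2: d_i = R_x(i) - R_y(i); compute d_i^2.
  (1-9)^2=64, (3-6)^2=9, (6-4)^2=4, (5-7)^2=4, (9-2)^2=49, (2-1)^2=1, (8-3)^2=25, (4-8)^2=16, (7-5)^2=4
sum(d^2) = 176.
Step 3: rho = 1 - 6*176 / (9*(9^2 - 1)) = 1 - 1056/720 = -0.466667.
Step 4: Under H0, t = rho * sqrt((n-2)/(1-rho^2)) = -1.3960 ~ t(7).
Step 5: Two-sided p-value from the t-distribution with 7 df = 0.205386.
Step 6: alpha = 0.1. fail to reject H0.

rho = -0.4667, p = 0.205386, fail to reject H0 at alpha = 0.1.


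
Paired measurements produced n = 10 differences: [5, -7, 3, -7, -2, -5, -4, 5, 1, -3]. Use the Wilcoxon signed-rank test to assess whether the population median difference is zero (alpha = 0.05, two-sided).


Step 1: Drop any zero differences (none here) and take |d_i|.
|d| = [5, 7, 3, 7, 2, 5, 4, 5, 1, 3]
Step 2: Midrank |d_i| (ties get averaged ranks).
ranks: |5|->7, |7|->9.5, |3|->3.5, |7|->9.5, |2|->2, |5|->7, |4|->5, |5|->7, |1|->1, |3|->3.5
Step 3: Attach original signs; sum ranks with positive sign and with negative sign.
W+ = 7 + 3.5 + 7 + 1 = 18.5
W- = 9.5 + 9.5 + 2 + 7 + 5 + 3.5 = 36.5
(Check: W+ + W- = 55 should equal n(n+1)/2 = 55.)
Step 4: Test statistic W = min(W+, W-) = 18.5.
Step 5: Ties in |d|, so use the tie-corrected normal approximation.
        E[W] = n(n+1)/4 = 10*11/4 = 27.5.
        Tie groups: |d|=3 (t=2), |d|=5 (t=3), |d|=7 (t=2); sum(t^3 - t) = 36.
        Var[W] = n(n+1)(2n+1)/24 - sum(t^3-t)/48 = 2310/24 - 36/48 = 95.5.
        z = (W - E[W]) / sqrt(Var[W]) = (18.5 - 27.5) / 9.7724 = -0.9210.
        Two-sided p = 2*Phi(z) = 0.357071.
Step 6: alpha = 0.05. fail to reject H0.

W+ = 18.5, W- = 36.5, W = min = 18.5, p = 0.357071, fail to reject H0.


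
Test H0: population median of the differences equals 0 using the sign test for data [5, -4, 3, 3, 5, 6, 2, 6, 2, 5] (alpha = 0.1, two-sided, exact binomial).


Step 1: Discard zero differences. Original n = 10; n_eff = number of nonzero differences = 10.
Nonzero differences (with sign): +5, -4, +3, +3, +5, +6, +2, +6, +2, +5
Step 2: Count signs: positive = 9, negative = 1.
Step 3: Under H0: P(positive) = 0.5, so the number of positives S ~ Bin(10, 0.5).
Step 4: Two-sided exact p-value = sum of Bin(10,0.5) probabilities at or below the observed probability = 0.021484.
Step 5: alpha = 0.1. reject H0.

n_eff = 10, pos = 9, neg = 1, p = 0.021484, reject H0.


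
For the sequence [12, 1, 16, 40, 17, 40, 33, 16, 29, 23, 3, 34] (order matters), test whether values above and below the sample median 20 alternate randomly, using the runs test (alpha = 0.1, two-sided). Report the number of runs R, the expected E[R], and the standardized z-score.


Step 1: Compute median = 20; label A = above, B = below.
Labels in order: BBBABAABAABA  (n_A = 6, n_B = 6)
Step 2: Count runs R = 8.
Step 3: Under H0 (random ordering), E[R] = 2*n_A*n_B/(n_A+n_B) + 1 = 2*6*6/12 + 1 = 7.0000.
        Var[R] = 2*n_A*n_B*(2*n_A*n_B - n_A - n_B) / ((n_A+n_B)^2 * (n_A+n_B-1)) = 4320/1584 = 2.7273.
        SD[R] = 1.6514.
Step 4: Continuity-corrected z = (R - 0.5 - E[R]) / SD[R] = (8 - 0.5 - 7.0000) / 1.6514 = 0.3028.
Step 5: Two-sided p-value via normal approximation = 2*(1 - Phi(|z|)) = 0.762069.
Step 6: alpha = 0.1. fail to reject H0.

R = 8, z = 0.3028, p = 0.762069, fail to reject H0.


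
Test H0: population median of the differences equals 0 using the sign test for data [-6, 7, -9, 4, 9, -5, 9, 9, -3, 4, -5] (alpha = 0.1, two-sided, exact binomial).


Step 1: Discard zero differences. Original n = 11; n_eff = number of nonzero differences = 11.
Nonzero differences (with sign): -6, +7, -9, +4, +9, -5, +9, +9, -3, +4, -5
Step 2: Count signs: positive = 6, negative = 5.
Step 3: Under H0: P(positive) = 0.5, so the number of positives S ~ Bin(11, 0.5).
Step 4: Two-sided exact p-value = sum of Bin(11,0.5) probabilities at or below the observed probability = 1.000000.
Step 5: alpha = 0.1. fail to reject H0.

n_eff = 11, pos = 6, neg = 5, p = 1.000000, fail to reject H0.


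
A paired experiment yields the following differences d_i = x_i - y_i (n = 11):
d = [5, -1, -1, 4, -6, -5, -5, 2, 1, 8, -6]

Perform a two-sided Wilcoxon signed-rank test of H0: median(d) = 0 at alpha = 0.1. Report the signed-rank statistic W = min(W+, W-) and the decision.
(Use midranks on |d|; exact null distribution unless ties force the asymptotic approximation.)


Step 1: Drop any zero differences (none here) and take |d_i|.
|d| = [5, 1, 1, 4, 6, 5, 5, 2, 1, 8, 6]
Step 2: Midrank |d_i| (ties get averaged ranks).
ranks: |5|->7, |1|->2, |1|->2, |4|->5, |6|->9.5, |5|->7, |5|->7, |2|->4, |1|->2, |8|->11, |6|->9.5
Step 3: Attach original signs; sum ranks with positive sign and with negative sign.
W+ = 7 + 5 + 4 + 2 + 11 = 29
W- = 2 + 2 + 9.5 + 7 + 7 + 9.5 = 37
(Check: W+ + W- = 66 should equal n(n+1)/2 = 66.)
Step 4: Test statistic W = min(W+, W-) = 29.
Step 5: Ties in |d|, so use the tie-corrected normal approximation.
        E[W] = n(n+1)/4 = 11*12/4 = 33.
        Tie groups: |d|=1 (t=3), |d|=5 (t=3), |d|=6 (t=2); sum(t^3 - t) = 54.
        Var[W] = n(n+1)(2n+1)/24 - sum(t^3-t)/48 = 3036/24 - 54/48 = 125.375.
        z = (W - E[W]) / sqrt(Var[W]) = (29 - 33) / 11.1971 = -0.3572.
        Two-sided p = 2*Phi(z) = 0.720916.
Step 6: alpha = 0.1. fail to reject H0.

W+ = 29, W- = 37, W = min = 29, p = 0.720916, fail to reject H0.


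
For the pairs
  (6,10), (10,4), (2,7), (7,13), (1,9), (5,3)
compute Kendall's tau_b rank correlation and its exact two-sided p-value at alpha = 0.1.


Step 1: Enumerate the 15 unordered pairs (i,j) with i<j and classify each by sign(x_j-x_i) * sign(y_j-y_i).
  (1,2):dx=+4,dy=-6->D; (1,3):dx=-4,dy=-3->C; (1,4):dx=+1,dy=+3->C; (1,5):dx=-5,dy=-1->C
  (1,6):dx=-1,dy=-7->C; (2,3):dx=-8,dy=+3->D; (2,4):dx=-3,dy=+9->D; (2,5):dx=-9,dy=+5->D
  (2,6):dx=-5,dy=-1->C; (3,4):dx=+5,dy=+6->C; (3,5):dx=-1,dy=+2->D; (3,6):dx=+3,dy=-4->D
  (4,5):dx=-6,dy=-4->C; (4,6):dx=-2,dy=-10->C; (5,6):dx=+4,dy=-6->D
Step 2: C = 8, D = 7, total pairs = 15.
Step 3: tau = (C - D)/(n(n-1)/2) = (8 - 7)/15 = 0.066667.
Step 4: Exact two-sided p-value (enumerate n! = 720 permutations of y under H0): p = 1.000000.
Step 5: alpha = 0.1. fail to reject H0.

tau_b = 0.0667 (C=8, D=7), p = 1.000000, fail to reject H0.


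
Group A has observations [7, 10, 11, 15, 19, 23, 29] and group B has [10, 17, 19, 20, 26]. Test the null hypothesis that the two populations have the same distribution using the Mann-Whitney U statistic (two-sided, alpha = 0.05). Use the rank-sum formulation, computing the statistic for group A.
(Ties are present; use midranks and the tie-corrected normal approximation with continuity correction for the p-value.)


Step 1: Combine and sort all 12 observations; assign midranks.
sorted (value, group): (7,X), (10,X), (10,Y), (11,X), (15,X), (17,Y), (19,X), (19,Y), (20,Y), (23,X), (26,Y), (29,X)
ranks: 7->1, 10->2.5, 10->2.5, 11->4, 15->5, 17->6, 19->7.5, 19->7.5, 20->9, 23->10, 26->11, 29->12
Step 2: Rank sum for X: R1 = 1 + 2.5 + 4 + 5 + 7.5 + 10 + 12 = 42.
Step 3: U_X = R1 - n1(n1+1)/2 = 42 - 7*8/2 = 42 - 28 = 14.
       U_Y = n1*n2 - U_X = 35 - 14 = 21.
Step 4: Ties are present, so use the tie-corrected normal approximation (with continuity correction) for the p-value.
Step 5: p-value = 0.624905; compare to alpha = 0.05. fail to reject H0.

U_X = 14, p = 0.624905, fail to reject H0 at alpha = 0.05.


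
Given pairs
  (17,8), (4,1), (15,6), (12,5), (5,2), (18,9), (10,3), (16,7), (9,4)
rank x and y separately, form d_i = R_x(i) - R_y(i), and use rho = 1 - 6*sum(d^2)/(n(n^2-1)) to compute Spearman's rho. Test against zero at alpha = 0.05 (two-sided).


Step 1: Rank x and y separately (midranks; no ties here).
rank(x): 17->8, 4->1, 15->6, 12->5, 5->2, 18->9, 10->4, 16->7, 9->3
rank(y): 8->8, 1->1, 6->6, 5->5, 2->2, 9->9, 3->3, 7->7, 4->4
Step 2: d_i = R_x(i) - R_y(i); compute d_i^2.
  (8-8)^2=0, (1-1)^2=0, (6-6)^2=0, (5-5)^2=0, (2-2)^2=0, (9-9)^2=0, (4-3)^2=1, (7-7)^2=0, (3-4)^2=1
sum(d^2) = 2.
Step 3: rho = 1 - 6*2 / (9*(9^2 - 1)) = 1 - 12/720 = 0.983333.
Step 4: Under H0, t = rho * sqrt((n-2)/(1-rho^2)) = 14.3096 ~ t(7).
Step 5: Two-sided p-value from the t-distribution with 7 df = 0.000002.
Step 6: alpha = 0.05. reject H0.

rho = 0.9833, p = 0.000002, reject H0 at alpha = 0.05.


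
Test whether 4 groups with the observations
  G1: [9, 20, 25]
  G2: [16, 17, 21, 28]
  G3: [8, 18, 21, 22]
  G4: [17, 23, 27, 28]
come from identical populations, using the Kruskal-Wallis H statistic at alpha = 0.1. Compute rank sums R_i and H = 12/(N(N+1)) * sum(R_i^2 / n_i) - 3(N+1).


Step 1: Combine all N = 15 observations and assign midranks.
sorted (value, group, rank): (8,G3,1), (9,G1,2), (16,G2,3), (17,G2,4.5), (17,G4,4.5), (18,G3,6), (20,G1,7), (21,G2,8.5), (21,G3,8.5), (22,G3,10), (23,G4,11), (25,G1,12), (27,G4,13), (28,G2,14.5), (28,G4,14.5)
Step 2: Sum ranks within each group.
R_1 = 21 (n_1 = 3)
R_2 = 30.5 (n_2 = 4)
R_3 = 25.5 (n_3 = 4)
R_4 = 43 (n_4 = 4)
Step 3: H = 12/(N(N+1)) * sum(R_i^2/n_i) - 3(N+1)
     = 12/(15*16) * (21^2/3 + 30.5^2/4 + 25.5^2/4 + 43^2/4) - 3*16
     = 0.050000 * 1004.38 - 48
     = 2.218750.
Step 4: Ties present; correction factor C = 1 - 18/(15^3 - 15) = 0.994643. Corrected H = 2.218750 / 0.994643 = 2.230700.
Step 5: Under H0, H ~ chi^2(3); p-value = 0.525927.
Step 6: alpha = 0.1. fail to reject H0.

H = 2.2307, df = 3, p = 0.525927, fail to reject H0.


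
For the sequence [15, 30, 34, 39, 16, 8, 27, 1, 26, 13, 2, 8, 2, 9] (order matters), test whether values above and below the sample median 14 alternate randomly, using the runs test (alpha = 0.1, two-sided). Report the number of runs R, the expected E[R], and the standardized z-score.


Step 1: Compute median = 14; label A = above, B = below.
Labels in order: AAAAABABABBBBB  (n_A = 7, n_B = 7)
Step 2: Count runs R = 6.
Step 3: Under H0 (random ordering), E[R] = 2*n_A*n_B/(n_A+n_B) + 1 = 2*7*7/14 + 1 = 8.0000.
        Var[R] = 2*n_A*n_B*(2*n_A*n_B - n_A - n_B) / ((n_A+n_B)^2 * (n_A+n_B-1)) = 8232/2548 = 3.2308.
        SD[R] = 1.7974.
Step 4: Continuity-corrected z = (R + 0.5 - E[R]) / SD[R] = (6 + 0.5 - 8.0000) / 1.7974 = -0.8345.
Step 5: Two-sided p-value via normal approximation = 2*(1 - Phi(|z|)) = 0.403986.
Step 6: alpha = 0.1. fail to reject H0.

R = 6, z = -0.8345, p = 0.403986, fail to reject H0.


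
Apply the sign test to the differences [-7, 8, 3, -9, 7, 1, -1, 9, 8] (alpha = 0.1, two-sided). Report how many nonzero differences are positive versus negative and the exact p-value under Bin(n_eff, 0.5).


Step 1: Discard zero differences. Original n = 9; n_eff = number of nonzero differences = 9.
Nonzero differences (with sign): -7, +8, +3, -9, +7, +1, -1, +9, +8
Step 2: Count signs: positive = 6, negative = 3.
Step 3: Under H0: P(positive) = 0.5, so the number of positives S ~ Bin(9, 0.5).
Step 4: Two-sided exact p-value = sum of Bin(9,0.5) probabilities at or below the observed probability = 0.507812.
Step 5: alpha = 0.1. fail to reject H0.

n_eff = 9, pos = 6, neg = 3, p = 0.507812, fail to reject H0.


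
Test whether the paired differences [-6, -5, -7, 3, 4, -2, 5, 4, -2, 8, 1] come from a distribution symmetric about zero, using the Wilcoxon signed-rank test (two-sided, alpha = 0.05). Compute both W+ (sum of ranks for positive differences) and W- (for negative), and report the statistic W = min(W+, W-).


Step 1: Drop any zero differences (none here) and take |d_i|.
|d| = [6, 5, 7, 3, 4, 2, 5, 4, 2, 8, 1]
Step 2: Midrank |d_i| (ties get averaged ranks).
ranks: |6|->9, |5|->7.5, |7|->10, |3|->4, |4|->5.5, |2|->2.5, |5|->7.5, |4|->5.5, |2|->2.5, |8|->11, |1|->1
Step 3: Attach original signs; sum ranks with positive sign and with negative sign.
W+ = 4 + 5.5 + 7.5 + 5.5 + 11 + 1 = 34.5
W- = 9 + 7.5 + 10 + 2.5 + 2.5 = 31.5
(Check: W+ + W- = 66 should equal n(n+1)/2 = 66.)
Step 4: Test statistic W = min(W+, W-) = 31.5.
Step 5: Ties in |d|, so use the tie-corrected normal approximation.
        E[W] = n(n+1)/4 = 11*12/4 = 33.
        Tie groups: |d|=2 (t=2), |d|=4 (t=2), |d|=5 (t=2); sum(t^3 - t) = 18.
        Var[W] = n(n+1)(2n+1)/24 - sum(t^3-t)/48 = 3036/24 - 18/48 = 126.125.
        z = (W - E[W]) / sqrt(Var[W]) = (31.5 - 33) / 11.2305 = -0.1336.
        Two-sided p = 2*Phi(z) = 0.893747.
Step 6: alpha = 0.05. fail to reject H0.

W+ = 34.5, W- = 31.5, W = min = 31.5, p = 0.893747, fail to reject H0.


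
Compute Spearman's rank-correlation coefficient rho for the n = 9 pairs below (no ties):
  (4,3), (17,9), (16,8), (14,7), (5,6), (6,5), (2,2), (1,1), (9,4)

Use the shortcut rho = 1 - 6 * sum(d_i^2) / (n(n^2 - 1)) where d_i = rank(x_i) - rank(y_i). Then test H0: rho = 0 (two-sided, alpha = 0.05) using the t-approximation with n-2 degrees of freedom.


Step 1: Rank x and y separately (midranks; no ties here).
rank(x): 4->3, 17->9, 16->8, 14->7, 5->4, 6->5, 2->2, 1->1, 9->6
rank(y): 3->3, 9->9, 8->8, 7->7, 6->6, 5->5, 2->2, 1->1, 4->4
Step 2: d_i = R_x(i) - R_y(i); compute d_i^2.
  (3-3)^2=0, (9-9)^2=0, (8-8)^2=0, (7-7)^2=0, (4-6)^2=4, (5-5)^2=0, (2-2)^2=0, (1-1)^2=0, (6-4)^2=4
sum(d^2) = 8.
Step 3: rho = 1 - 6*8 / (9*(9^2 - 1)) = 1 - 48/720 = 0.933333.
Step 4: Under H0, t = rho * sqrt((n-2)/(1-rho^2)) = 6.8783 ~ t(7).
Step 5: Two-sided p-value from the t-distribution with 7 df = 0.000236.
Step 6: alpha = 0.05. reject H0.

rho = 0.9333, p = 0.000236, reject H0 at alpha = 0.05.


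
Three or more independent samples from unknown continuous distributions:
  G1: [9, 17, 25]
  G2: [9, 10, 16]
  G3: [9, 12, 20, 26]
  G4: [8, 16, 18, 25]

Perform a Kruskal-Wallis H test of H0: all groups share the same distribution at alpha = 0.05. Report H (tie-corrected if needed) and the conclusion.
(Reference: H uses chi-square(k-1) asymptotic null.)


Step 1: Combine all N = 14 observations and assign midranks.
sorted (value, group, rank): (8,G4,1), (9,G1,3), (9,G2,3), (9,G3,3), (10,G2,5), (12,G3,6), (16,G2,7.5), (16,G4,7.5), (17,G1,9), (18,G4,10), (20,G3,11), (25,G1,12.5), (25,G4,12.5), (26,G3,14)
Step 2: Sum ranks within each group.
R_1 = 24.5 (n_1 = 3)
R_2 = 15.5 (n_2 = 3)
R_3 = 34 (n_3 = 4)
R_4 = 31 (n_4 = 4)
Step 3: H = 12/(N(N+1)) * sum(R_i^2/n_i) - 3(N+1)
     = 12/(14*15) * (24.5^2/3 + 15.5^2/3 + 34^2/4 + 31^2/4) - 3*15
     = 0.057143 * 809.417 - 45
     = 1.252381.
Step 4: Ties present; correction factor C = 1 - 36/(14^3 - 14) = 0.986813. Corrected H = 1.252381 / 0.986813 = 1.269117.
Step 5: Under H0, H ~ chi^2(3); p-value = 0.736479.
Step 6: alpha = 0.05. fail to reject H0.

H = 1.2691, df = 3, p = 0.736479, fail to reject H0.


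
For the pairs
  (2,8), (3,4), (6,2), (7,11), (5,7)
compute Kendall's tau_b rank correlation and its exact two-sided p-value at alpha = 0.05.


Step 1: Enumerate the 10 unordered pairs (i,j) with i<j and classify each by sign(x_j-x_i) * sign(y_j-y_i).
  (1,2):dx=+1,dy=-4->D; (1,3):dx=+4,dy=-6->D; (1,4):dx=+5,dy=+3->C; (1,5):dx=+3,dy=-1->D
  (2,3):dx=+3,dy=-2->D; (2,4):dx=+4,dy=+7->C; (2,5):dx=+2,dy=+3->C; (3,4):dx=+1,dy=+9->C
  (3,5):dx=-1,dy=+5->D; (4,5):dx=-2,dy=-4->C
Step 2: C = 5, D = 5, total pairs = 10.
Step 3: tau = (C - D)/(n(n-1)/2) = (5 - 5)/10 = 0.000000.
Step 4: Exact two-sided p-value (enumerate n! = 120 permutations of y under H0): p = 1.000000.
Step 5: alpha = 0.05. fail to reject H0.

tau_b = 0.0000 (C=5, D=5), p = 1.000000, fail to reject H0.


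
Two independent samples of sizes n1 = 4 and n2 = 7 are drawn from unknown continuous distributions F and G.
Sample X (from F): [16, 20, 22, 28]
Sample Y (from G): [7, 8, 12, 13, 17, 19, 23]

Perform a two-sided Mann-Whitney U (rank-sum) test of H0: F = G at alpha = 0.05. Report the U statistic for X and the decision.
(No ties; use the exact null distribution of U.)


Step 1: Combine and sort all 11 observations; assign midranks.
sorted (value, group): (7,Y), (8,Y), (12,Y), (13,Y), (16,X), (17,Y), (19,Y), (20,X), (22,X), (23,Y), (28,X)
ranks: 7->1, 8->2, 12->3, 13->4, 16->5, 17->6, 19->7, 20->8, 22->9, 23->10, 28->11
Step 2: Rank sum for X: R1 = 5 + 8 + 9 + 11 = 33.
Step 3: U_X = R1 - n1(n1+1)/2 = 33 - 4*5/2 = 33 - 10 = 23.
       U_Y = n1*n2 - U_X = 28 - 23 = 5.
Step 4: No ties, so the exact null distribution of U (based on enumerating the C(11,4) = 330 equally likely rank assignments) gives the two-sided p-value.
Step 5: p-value = 0.109091; compare to alpha = 0.05. fail to reject H0.

U_X = 23, p = 0.109091, fail to reject H0 at alpha = 0.05.


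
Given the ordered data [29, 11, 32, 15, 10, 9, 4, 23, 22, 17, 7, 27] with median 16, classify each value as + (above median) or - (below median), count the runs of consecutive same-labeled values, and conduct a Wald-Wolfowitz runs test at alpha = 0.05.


Step 1: Compute median = 16; label A = above, B = below.
Labels in order: ABABBBBAAABA  (n_A = 6, n_B = 6)
Step 2: Count runs R = 7.
Step 3: Under H0 (random ordering), E[R] = 2*n_A*n_B/(n_A+n_B) + 1 = 2*6*6/12 + 1 = 7.0000.
        Var[R] = 2*n_A*n_B*(2*n_A*n_B - n_A - n_B) / ((n_A+n_B)^2 * (n_A+n_B-1)) = 4320/1584 = 2.7273.
        SD[R] = 1.6514.
Step 4: R = E[R], so z = 0 with no continuity correction.
Step 5: Two-sided p-value via normal approximation = 2*(1 - Phi(|z|)) = 1.000000.
Step 6: alpha = 0.05. fail to reject H0.

R = 7, z = 0.0000, p = 1.000000, fail to reject H0.


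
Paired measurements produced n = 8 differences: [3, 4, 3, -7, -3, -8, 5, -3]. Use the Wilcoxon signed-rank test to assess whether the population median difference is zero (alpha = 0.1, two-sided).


Step 1: Drop any zero differences (none here) and take |d_i|.
|d| = [3, 4, 3, 7, 3, 8, 5, 3]
Step 2: Midrank |d_i| (ties get averaged ranks).
ranks: |3|->2.5, |4|->5, |3|->2.5, |7|->7, |3|->2.5, |8|->8, |5|->6, |3|->2.5
Step 3: Attach original signs; sum ranks with positive sign and with negative sign.
W+ = 2.5 + 5 + 2.5 + 6 = 16
W- = 7 + 2.5 + 8 + 2.5 = 20
(Check: W+ + W- = 36 should equal n(n+1)/2 = 36.)
Step 4: Test statistic W = min(W+, W-) = 16.
Step 5: Ties in |d|, so use the tie-corrected normal approximation.
        E[W] = n(n+1)/4 = 8*9/4 = 18.
        Tie groups: |d|=3 (t=4); sum(t^3 - t) = 60.
        Var[W] = n(n+1)(2n+1)/24 - sum(t^3-t)/48 = 1224/24 - 60/48 = 49.75.
        z = (W - E[W]) / sqrt(Var[W]) = (16 - 18) / 7.0534 = -0.2836.
        Two-sided p = 2*Phi(z) = 0.776753.
Step 6: alpha = 0.1. fail to reject H0.

W+ = 16, W- = 20, W = min = 16, p = 0.776753, fail to reject H0.


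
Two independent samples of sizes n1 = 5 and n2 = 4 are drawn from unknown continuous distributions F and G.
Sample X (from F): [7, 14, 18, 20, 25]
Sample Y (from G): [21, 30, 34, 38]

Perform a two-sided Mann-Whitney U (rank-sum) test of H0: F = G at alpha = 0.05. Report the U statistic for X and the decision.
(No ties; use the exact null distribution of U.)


Step 1: Combine and sort all 9 observations; assign midranks.
sorted (value, group): (7,X), (14,X), (18,X), (20,X), (21,Y), (25,X), (30,Y), (34,Y), (38,Y)
ranks: 7->1, 14->2, 18->3, 20->4, 21->5, 25->6, 30->7, 34->8, 38->9
Step 2: Rank sum for X: R1 = 1 + 2 + 3 + 4 + 6 = 16.
Step 3: U_X = R1 - n1(n1+1)/2 = 16 - 5*6/2 = 16 - 15 = 1.
       U_Y = n1*n2 - U_X = 20 - 1 = 19.
Step 4: No ties, so the exact null distribution of U (based on enumerating the C(9,5) = 126 equally likely rank assignments) gives the two-sided p-value.
Step 5: p-value = 0.031746; compare to alpha = 0.05. reject H0.

U_X = 1, p = 0.031746, reject H0 at alpha = 0.05.


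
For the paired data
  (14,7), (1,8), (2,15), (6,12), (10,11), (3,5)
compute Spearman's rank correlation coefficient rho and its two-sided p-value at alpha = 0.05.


Step 1: Rank x and y separately (midranks; no ties here).
rank(x): 14->6, 1->1, 2->2, 6->4, 10->5, 3->3
rank(y): 7->2, 8->3, 15->6, 12->5, 11->4, 5->1
Step 2: d_i = R_x(i) - R_y(i); compute d_i^2.
  (6-2)^2=16, (1-3)^2=4, (2-6)^2=16, (4-5)^2=1, (5-4)^2=1, (3-1)^2=4
sum(d^2) = 42.
Step 3: rho = 1 - 6*42 / (6*(6^2 - 1)) = 1 - 252/210 = -0.200000.
Step 4: Under H0, t = rho * sqrt((n-2)/(1-rho^2)) = -0.4082 ~ t(4).
Step 5: Two-sided p-value from the t-distribution with 4 df = 0.704000.
Step 6: alpha = 0.05. fail to reject H0.

rho = -0.2000, p = 0.704000, fail to reject H0 at alpha = 0.05.


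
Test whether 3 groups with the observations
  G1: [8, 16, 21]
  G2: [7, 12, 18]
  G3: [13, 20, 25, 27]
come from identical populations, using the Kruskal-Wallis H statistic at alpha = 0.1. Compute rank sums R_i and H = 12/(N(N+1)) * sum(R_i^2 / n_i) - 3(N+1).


Step 1: Combine all N = 10 observations and assign midranks.
sorted (value, group, rank): (7,G2,1), (8,G1,2), (12,G2,3), (13,G3,4), (16,G1,5), (18,G2,6), (20,G3,7), (21,G1,8), (25,G3,9), (27,G3,10)
Step 2: Sum ranks within each group.
R_1 = 15 (n_1 = 3)
R_2 = 10 (n_2 = 3)
R_3 = 30 (n_3 = 4)
Step 3: H = 12/(N(N+1)) * sum(R_i^2/n_i) - 3(N+1)
     = 12/(10*11) * (15^2/3 + 10^2/3 + 30^2/4) - 3*11
     = 0.109091 * 333.333 - 33
     = 3.363636.
Step 4: No ties, so H is used without correction.
Step 5: Under H0, H ~ chi^2(2); p-value = 0.186035.
Step 6: alpha = 0.1. fail to reject H0.

H = 3.3636, df = 2, p = 0.186035, fail to reject H0.


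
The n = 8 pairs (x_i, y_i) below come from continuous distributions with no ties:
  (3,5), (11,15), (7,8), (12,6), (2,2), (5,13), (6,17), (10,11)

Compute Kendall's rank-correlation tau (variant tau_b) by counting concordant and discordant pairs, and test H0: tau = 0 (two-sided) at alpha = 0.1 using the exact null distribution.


Step 1: Enumerate the 28 unordered pairs (i,j) with i<j and classify each by sign(x_j-x_i) * sign(y_j-y_i).
  (1,2):dx=+8,dy=+10->C; (1,3):dx=+4,dy=+3->C; (1,4):dx=+9,dy=+1->C; (1,5):dx=-1,dy=-3->C
  (1,6):dx=+2,dy=+8->C; (1,7):dx=+3,dy=+12->C; (1,8):dx=+7,dy=+6->C; (2,3):dx=-4,dy=-7->C
  (2,4):dx=+1,dy=-9->D; (2,5):dx=-9,dy=-13->C; (2,6):dx=-6,dy=-2->C; (2,7):dx=-5,dy=+2->D
  (2,8):dx=-1,dy=-4->C; (3,4):dx=+5,dy=-2->D; (3,5):dx=-5,dy=-6->C; (3,6):dx=-2,dy=+5->D
  (3,7):dx=-1,dy=+9->D; (3,8):dx=+3,dy=+3->C; (4,5):dx=-10,dy=-4->C; (4,6):dx=-7,dy=+7->D
  (4,7):dx=-6,dy=+11->D; (4,8):dx=-2,dy=+5->D; (5,6):dx=+3,dy=+11->C; (5,7):dx=+4,dy=+15->C
  (5,8):dx=+8,dy=+9->C; (6,7):dx=+1,dy=+4->C; (6,8):dx=+5,dy=-2->D; (7,8):dx=+4,dy=-6->D
Step 2: C = 18, D = 10, total pairs = 28.
Step 3: tau = (C - D)/(n(n-1)/2) = (18 - 10)/28 = 0.285714.
Step 4: Exact two-sided p-value (enumerate n! = 40320 permutations of y under H0): p = 0.398760.
Step 5: alpha = 0.1. fail to reject H0.

tau_b = 0.2857 (C=18, D=10), p = 0.398760, fail to reject H0.


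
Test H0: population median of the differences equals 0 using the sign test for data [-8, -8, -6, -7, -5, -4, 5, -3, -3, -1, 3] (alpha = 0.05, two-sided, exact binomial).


Step 1: Discard zero differences. Original n = 11; n_eff = number of nonzero differences = 11.
Nonzero differences (with sign): -8, -8, -6, -7, -5, -4, +5, -3, -3, -1, +3
Step 2: Count signs: positive = 2, negative = 9.
Step 3: Under H0: P(positive) = 0.5, so the number of positives S ~ Bin(11, 0.5).
Step 4: Two-sided exact p-value = sum of Bin(11,0.5) probabilities at or below the observed probability = 0.065430.
Step 5: alpha = 0.05. fail to reject H0.

n_eff = 11, pos = 2, neg = 9, p = 0.065430, fail to reject H0.


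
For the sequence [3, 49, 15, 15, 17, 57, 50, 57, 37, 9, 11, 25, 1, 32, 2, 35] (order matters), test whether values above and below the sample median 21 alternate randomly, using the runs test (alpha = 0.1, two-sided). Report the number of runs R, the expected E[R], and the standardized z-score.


Step 1: Compute median = 21; label A = above, B = below.
Labels in order: BABBBAAAABBABABA  (n_A = 8, n_B = 8)
Step 2: Count runs R = 10.
Step 3: Under H0 (random ordering), E[R] = 2*n_A*n_B/(n_A+n_B) + 1 = 2*8*8/16 + 1 = 9.0000.
        Var[R] = 2*n_A*n_B*(2*n_A*n_B - n_A - n_B) / ((n_A+n_B)^2 * (n_A+n_B-1)) = 14336/3840 = 3.7333.
        SD[R] = 1.9322.
Step 4: Continuity-corrected z = (R - 0.5 - E[R]) / SD[R] = (10 - 0.5 - 9.0000) / 1.9322 = 0.2588.
Step 5: Two-sided p-value via normal approximation = 2*(1 - Phi(|z|)) = 0.795809.
Step 6: alpha = 0.1. fail to reject H0.

R = 10, z = 0.2588, p = 0.795809, fail to reject H0.


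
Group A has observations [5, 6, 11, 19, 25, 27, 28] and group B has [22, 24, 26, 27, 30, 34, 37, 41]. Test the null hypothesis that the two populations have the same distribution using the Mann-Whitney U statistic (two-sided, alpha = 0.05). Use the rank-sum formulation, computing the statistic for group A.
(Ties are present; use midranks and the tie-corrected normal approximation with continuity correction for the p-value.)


Step 1: Combine and sort all 15 observations; assign midranks.
sorted (value, group): (5,X), (6,X), (11,X), (19,X), (22,Y), (24,Y), (25,X), (26,Y), (27,X), (27,Y), (28,X), (30,Y), (34,Y), (37,Y), (41,Y)
ranks: 5->1, 6->2, 11->3, 19->4, 22->5, 24->6, 25->7, 26->8, 27->9.5, 27->9.5, 28->11, 30->12, 34->13, 37->14, 41->15
Step 2: Rank sum for X: R1 = 1 + 2 + 3 + 4 + 7 + 9.5 + 11 = 37.5.
Step 3: U_X = R1 - n1(n1+1)/2 = 37.5 - 7*8/2 = 37.5 - 28 = 9.5.
       U_Y = n1*n2 - U_X = 56 - 9.5 = 46.5.
Step 4: Ties are present, so use the tie-corrected normal approximation (with continuity correction) for the p-value.
Step 5: p-value = 0.037073; compare to alpha = 0.05. reject H0.

U_X = 9.5, p = 0.037073, reject H0 at alpha = 0.05.


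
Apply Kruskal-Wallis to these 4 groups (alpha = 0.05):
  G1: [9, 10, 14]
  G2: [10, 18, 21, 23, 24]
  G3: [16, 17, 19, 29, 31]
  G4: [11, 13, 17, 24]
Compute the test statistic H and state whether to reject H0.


Step 1: Combine all N = 17 observations and assign midranks.
sorted (value, group, rank): (9,G1,1), (10,G1,2.5), (10,G2,2.5), (11,G4,4), (13,G4,5), (14,G1,6), (16,G3,7), (17,G3,8.5), (17,G4,8.5), (18,G2,10), (19,G3,11), (21,G2,12), (23,G2,13), (24,G2,14.5), (24,G4,14.5), (29,G3,16), (31,G3,17)
Step 2: Sum ranks within each group.
R_1 = 9.5 (n_1 = 3)
R_2 = 52 (n_2 = 5)
R_3 = 59.5 (n_3 = 5)
R_4 = 32 (n_4 = 4)
Step 3: H = 12/(N(N+1)) * sum(R_i^2/n_i) - 3(N+1)
     = 12/(17*18) * (9.5^2/3 + 52^2/5 + 59.5^2/5 + 32^2/4) - 3*18
     = 0.039216 * 1534.93 - 54
     = 6.193464.
Step 4: Ties present; correction factor C = 1 - 18/(17^3 - 17) = 0.996324. Corrected H = 6.193464 / 0.996324 = 6.216318.
Step 5: Under H0, H ~ chi^2(3); p-value = 0.101547.
Step 6: alpha = 0.05. fail to reject H0.

H = 6.2163, df = 3, p = 0.101547, fail to reject H0.


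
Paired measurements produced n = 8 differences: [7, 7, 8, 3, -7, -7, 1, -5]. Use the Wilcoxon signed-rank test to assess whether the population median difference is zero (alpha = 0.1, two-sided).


Step 1: Drop any zero differences (none here) and take |d_i|.
|d| = [7, 7, 8, 3, 7, 7, 1, 5]
Step 2: Midrank |d_i| (ties get averaged ranks).
ranks: |7|->5.5, |7|->5.5, |8|->8, |3|->2, |7|->5.5, |7|->5.5, |1|->1, |5|->3
Step 3: Attach original signs; sum ranks with positive sign and with negative sign.
W+ = 5.5 + 5.5 + 8 + 2 + 1 = 22
W- = 5.5 + 5.5 + 3 = 14
(Check: W+ + W- = 36 should equal n(n+1)/2 = 36.)
Step 4: Test statistic W = min(W+, W-) = 14.
Step 5: Ties in |d|, so use the tie-corrected normal approximation.
        E[W] = n(n+1)/4 = 8*9/4 = 18.
        Tie groups: |d|=7 (t=4); sum(t^3 - t) = 60.
        Var[W] = n(n+1)(2n+1)/24 - sum(t^3-t)/48 = 1224/24 - 60/48 = 49.75.
        z = (W - E[W]) / sqrt(Var[W]) = (14 - 18) / 7.0534 = -0.5671.
        Two-sided p = 2*Phi(z) = 0.570643.
Step 6: alpha = 0.1. fail to reject H0.

W+ = 22, W- = 14, W = min = 14, p = 0.570643, fail to reject H0.


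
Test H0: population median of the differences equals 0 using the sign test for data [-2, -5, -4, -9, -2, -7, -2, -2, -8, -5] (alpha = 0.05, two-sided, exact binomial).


Step 1: Discard zero differences. Original n = 10; n_eff = number of nonzero differences = 10.
Nonzero differences (with sign): -2, -5, -4, -9, -2, -7, -2, -2, -8, -5
Step 2: Count signs: positive = 0, negative = 10.
Step 3: Under H0: P(positive) = 0.5, so the number of positives S ~ Bin(10, 0.5).
Step 4: Two-sided exact p-value = sum of Bin(10,0.5) probabilities at or below the observed probability = 0.001953.
Step 5: alpha = 0.05. reject H0.

n_eff = 10, pos = 0, neg = 10, p = 0.001953, reject H0.


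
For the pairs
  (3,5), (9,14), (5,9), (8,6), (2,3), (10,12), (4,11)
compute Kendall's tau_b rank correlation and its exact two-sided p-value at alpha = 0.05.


Step 1: Enumerate the 21 unordered pairs (i,j) with i<j and classify each by sign(x_j-x_i) * sign(y_j-y_i).
  (1,2):dx=+6,dy=+9->C; (1,3):dx=+2,dy=+4->C; (1,4):dx=+5,dy=+1->C; (1,5):dx=-1,dy=-2->C
  (1,6):dx=+7,dy=+7->C; (1,7):dx=+1,dy=+6->C; (2,3):dx=-4,dy=-5->C; (2,4):dx=-1,dy=-8->C
  (2,5):dx=-7,dy=-11->C; (2,6):dx=+1,dy=-2->D; (2,7):dx=-5,dy=-3->C; (3,4):dx=+3,dy=-3->D
  (3,5):dx=-3,dy=-6->C; (3,6):dx=+5,dy=+3->C; (3,7):dx=-1,dy=+2->D; (4,5):dx=-6,dy=-3->C
  (4,6):dx=+2,dy=+6->C; (4,7):dx=-4,dy=+5->D; (5,6):dx=+8,dy=+9->C; (5,7):dx=+2,dy=+8->C
  (6,7):dx=-6,dy=-1->C
Step 2: C = 17, D = 4, total pairs = 21.
Step 3: tau = (C - D)/(n(n-1)/2) = (17 - 4)/21 = 0.619048.
Step 4: Exact two-sided p-value (enumerate n! = 5040 permutations of y under H0): p = 0.069048.
Step 5: alpha = 0.05. fail to reject H0.

tau_b = 0.6190 (C=17, D=4), p = 0.069048, fail to reject H0.
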